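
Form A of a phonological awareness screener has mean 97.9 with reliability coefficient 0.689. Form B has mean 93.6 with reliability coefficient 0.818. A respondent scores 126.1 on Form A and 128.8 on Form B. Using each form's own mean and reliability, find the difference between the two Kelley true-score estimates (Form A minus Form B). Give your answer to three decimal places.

T̂_A = 0.689(126.1) + 0.311(97.9) = 117.32980
T̂_B = 0.818(128.8) + 0.182(93.6) = 122.39360
T̂_A − T̂_B = -5.06380

-5.064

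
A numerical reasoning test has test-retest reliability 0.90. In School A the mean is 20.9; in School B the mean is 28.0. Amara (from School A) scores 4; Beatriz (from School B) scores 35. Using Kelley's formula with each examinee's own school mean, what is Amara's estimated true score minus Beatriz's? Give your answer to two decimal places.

T̂_Amara = 0.90(4) + 0.10(20.9) = 5.6900
T̂_Beatriz = 0.90(35) + 0.10(28.0) = 34.3000
Difference = 5.6900 − 34.3000 = -28.6100

-28.61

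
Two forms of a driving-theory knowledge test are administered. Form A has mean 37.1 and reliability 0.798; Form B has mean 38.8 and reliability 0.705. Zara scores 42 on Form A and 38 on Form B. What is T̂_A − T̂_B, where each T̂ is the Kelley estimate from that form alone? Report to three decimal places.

T̂_A = 0.798(42) + 0.202(37.1) = 41.01020
T̂_B = 0.705(38) + 0.295(38.8) = 38.23600
T̂_A − T̂_B = 2.77420

2.774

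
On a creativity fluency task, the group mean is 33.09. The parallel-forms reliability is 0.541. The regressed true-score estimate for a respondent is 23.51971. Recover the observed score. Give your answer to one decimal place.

15.4

T̂ = ρX + (1 − ρ)μ  ⇒  X = (T̂ − (1 − ρ)μ) / ρ
X = (23.51971 − 0.459 × 33.09) / 0.541 = (23.51971 − 15.18831) / 0.541 = 8.33140 / 0.541 = 15.400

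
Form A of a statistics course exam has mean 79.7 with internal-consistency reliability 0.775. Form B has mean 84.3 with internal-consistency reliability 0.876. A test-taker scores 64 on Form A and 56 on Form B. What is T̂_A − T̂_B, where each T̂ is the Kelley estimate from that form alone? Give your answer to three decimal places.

8.023

T̂_A = 0.775(64) + 0.225(79.7) = 67.53250
T̂_B = 0.876(56) + 0.124(84.3) = 59.50920
T̂_A − T̂_B = 8.02330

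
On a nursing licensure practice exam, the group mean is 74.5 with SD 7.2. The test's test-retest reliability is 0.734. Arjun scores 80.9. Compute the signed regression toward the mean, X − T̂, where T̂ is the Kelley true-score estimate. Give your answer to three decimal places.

1.702

T̂ = ρX + (1 − ρ)μ
  = 0.734 × 80.9 + 0.266 × 74.5
  = 59.3806 + 19.8170
  = 79.19760
  ≈ 79.1976
X − T̂ = 80.9 − 79.1976 = 1.7024 → 1.702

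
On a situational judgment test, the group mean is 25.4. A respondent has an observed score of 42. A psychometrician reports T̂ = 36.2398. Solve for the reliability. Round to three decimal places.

0.653

T̂ = ρX + (1 − ρ)μ  ⇒  T̂ − μ = ρ(X − μ)
ρ = (T̂ − μ)/(X − μ) = (36.2398 − 25.4) / (42 − 25.4) = 10.8398 / 16.6 = 0.65300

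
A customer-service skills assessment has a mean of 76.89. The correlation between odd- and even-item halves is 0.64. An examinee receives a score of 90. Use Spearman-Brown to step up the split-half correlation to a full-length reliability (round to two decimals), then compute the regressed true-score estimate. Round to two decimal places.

Spearman-Brown: ρ = 2r/(1 + r) = 2(0.64)/(1 + 0.64) = 1.280/1.64 = 0.7805 → 0.78
T̂ = ρX + (1 − ρ)μ
  = 0.78 × 90 + 0.22 × 76.89
  = 70.20 + 16.9158
  = 87.116
  ≈ 87.12

87.12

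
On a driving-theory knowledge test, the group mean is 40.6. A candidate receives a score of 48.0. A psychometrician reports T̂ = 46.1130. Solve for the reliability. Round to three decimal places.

T̂ = ρX + (1 − ρ)μ  ⇒  T̂ − μ = ρ(X − μ)
ρ = (T̂ − μ)/(X − μ) = (46.1130 − 40.6) / (48.0 − 40.6) = 5.5130 / 7.4 = 0.74500

0.745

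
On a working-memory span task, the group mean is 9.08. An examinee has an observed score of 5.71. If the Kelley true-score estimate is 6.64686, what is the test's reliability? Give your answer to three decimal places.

0.722

T̂ = ρX + (1 − ρ)μ  ⇒  T̂ − μ = ρ(X − μ)
ρ = (T̂ − μ)/(X − μ) = (6.64686 − 9.08) / (5.71 − 9.08) = -2.43314 / -3.37 = 0.72200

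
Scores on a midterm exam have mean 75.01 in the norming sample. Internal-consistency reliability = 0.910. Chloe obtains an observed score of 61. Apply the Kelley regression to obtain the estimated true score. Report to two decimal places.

T̂ = ρX + (1 − ρ)μ
  = 0.910 × 61 + 0.090 × 75.01
  = 55.510 + 6.75090
  = 62.261
  ≈ 62.26

62.26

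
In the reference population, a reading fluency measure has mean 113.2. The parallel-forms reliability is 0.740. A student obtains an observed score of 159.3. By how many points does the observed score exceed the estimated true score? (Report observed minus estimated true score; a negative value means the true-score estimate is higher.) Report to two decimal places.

T̂ = 0.740(159.3) + 0.260(113.2) = 117.8820 + 29.4320 = 147.3140 → 147.314
X − T̂ = 159.3 − 147.314 = 11.986 → 11.99

11.99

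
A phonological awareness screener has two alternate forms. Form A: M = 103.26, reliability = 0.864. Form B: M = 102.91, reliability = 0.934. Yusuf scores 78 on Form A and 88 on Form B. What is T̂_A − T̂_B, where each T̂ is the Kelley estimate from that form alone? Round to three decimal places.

T̂_A = 0.864(78) + 0.136(103.26) = 81.43536
T̂_B = 0.934(88) + 0.066(102.91) = 88.98406
T̂_A − T̂_B = -7.54870

-7.549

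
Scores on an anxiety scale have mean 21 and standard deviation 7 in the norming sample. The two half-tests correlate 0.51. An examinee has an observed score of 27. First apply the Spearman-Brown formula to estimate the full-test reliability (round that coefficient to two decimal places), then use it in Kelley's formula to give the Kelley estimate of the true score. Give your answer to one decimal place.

Spearman-Brown: ρ = 2r/(1 + r) = 2(0.51)/(1 + 0.51) = 1.020/1.51 = 0.6755 → 0.68
T̂ = 0.68(27) + 0.32(21) = 18.36 + 6.72 = 25.08 → 25.1

25.1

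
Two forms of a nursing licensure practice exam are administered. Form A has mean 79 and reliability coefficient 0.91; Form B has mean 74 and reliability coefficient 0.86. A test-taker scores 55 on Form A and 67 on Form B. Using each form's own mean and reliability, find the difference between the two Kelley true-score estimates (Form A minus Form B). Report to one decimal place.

T̂_A = 0.91(55) + 0.09(79) = 57.160
T̂_B = 0.86(67) + 0.14(74) = 67.980
T̂_A − T̂_B = -10.820

-10.8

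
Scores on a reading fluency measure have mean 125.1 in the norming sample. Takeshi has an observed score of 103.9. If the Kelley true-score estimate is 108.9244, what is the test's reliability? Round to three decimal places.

T̂ = ρX + (1 − ρ)μ  ⇒  T̂ − μ = ρ(X − μ)
ρ = (T̂ − μ)/(X − μ) = (108.9244 − 125.1) / (103.9 − 125.1) = -16.1756 / -21.2 = 0.76300

0.763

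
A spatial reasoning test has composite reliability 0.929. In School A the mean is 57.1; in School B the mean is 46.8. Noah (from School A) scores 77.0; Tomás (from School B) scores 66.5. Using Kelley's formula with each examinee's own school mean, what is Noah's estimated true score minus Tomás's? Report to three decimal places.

10.486

T̂_Noah = 0.929(77.0) + 0.071(57.1) = 75.58710
T̂_Tomás = 0.929(66.5) + 0.071(46.8) = 65.10130
Difference = 75.58710 − 65.10130 = 10.48580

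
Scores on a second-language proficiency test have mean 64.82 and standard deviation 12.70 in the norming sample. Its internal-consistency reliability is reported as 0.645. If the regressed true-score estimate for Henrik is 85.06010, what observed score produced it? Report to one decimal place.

96.2

T̂ = ρX + (1 − ρ)μ  ⇒  X = (T̂ − (1 − ρ)μ) / ρ
X = (85.06010 − 0.355 × 64.82) / 0.645 = (85.06010 − 23.01110) / 0.645 = 62.04900 / 0.645 = 96.200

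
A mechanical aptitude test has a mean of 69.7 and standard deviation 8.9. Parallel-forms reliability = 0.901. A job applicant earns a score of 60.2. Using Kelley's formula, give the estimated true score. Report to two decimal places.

Regress the observed score toward the mean by the unreliability: T̂ = 0.901·60.2 + 0.099·69.7 = 54.2402 + 6.9003 = 61.141.

61.14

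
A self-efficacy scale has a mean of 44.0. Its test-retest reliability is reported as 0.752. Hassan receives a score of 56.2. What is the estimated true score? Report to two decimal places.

53.17

T̂ = 0.752(56.2) + 0.248(44.0) = 42.2624 + 10.9120 = 53.174 → 53.17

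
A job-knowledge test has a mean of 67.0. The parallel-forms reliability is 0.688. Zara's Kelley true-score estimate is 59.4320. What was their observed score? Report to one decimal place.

56.0

T̂ = ρX + (1 − ρ)μ  ⇒  X = (T̂ − (1 − ρ)μ) / ρ
X = (59.4320 − 0.312 × 67.0) / 0.688 = (59.4320 − 20.9040) / 0.688 = 38.5280 / 0.688 = 56.000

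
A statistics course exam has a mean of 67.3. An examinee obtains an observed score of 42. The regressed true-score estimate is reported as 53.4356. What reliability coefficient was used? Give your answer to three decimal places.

0.548

T̂ = ρX + (1 − ρ)μ  ⇒  T̂ − μ = ρ(X − μ)
ρ = (T̂ − μ)/(X − μ) = (53.4356 − 67.3) / (42 − 67.3) = -13.8644 / -25.3 = 0.54800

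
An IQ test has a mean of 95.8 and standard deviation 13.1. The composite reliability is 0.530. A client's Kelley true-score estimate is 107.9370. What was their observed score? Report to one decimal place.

118.7

T̂ = ρX + (1 − ρ)μ  ⇒  X = (T̂ − (1 − ρ)μ) / ρ
X = (107.9370 − 0.470 × 95.8) / 0.530 = (107.9370 − 45.0260) / 0.530 = 62.9110 / 0.530 = 118.700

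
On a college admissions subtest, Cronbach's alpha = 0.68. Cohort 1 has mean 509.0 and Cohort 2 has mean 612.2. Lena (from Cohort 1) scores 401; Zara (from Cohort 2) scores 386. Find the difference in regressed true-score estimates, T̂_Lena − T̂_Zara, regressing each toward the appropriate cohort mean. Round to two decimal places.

T̂_Lena = 0.68(401) + 0.32(509.0) = 435.5600
T̂_Zara = 0.68(386) + 0.32(612.2) = 458.3840
Difference = 435.5600 − 458.3840 = -22.8240

-22.82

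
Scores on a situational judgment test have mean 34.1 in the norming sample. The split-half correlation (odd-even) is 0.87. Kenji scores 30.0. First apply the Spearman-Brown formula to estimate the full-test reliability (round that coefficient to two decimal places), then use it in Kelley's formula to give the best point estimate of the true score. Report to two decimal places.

30.29

Spearman-Brown: ρ = 2r/(1 + r) = 2(0.87)/(1 + 0.87) = 1.740/1.87 = 0.9305 → 0.93
T̂ = 0.93(30.0) + 0.07(34.1) = 27.900 + 2.387 = 30.287 → 30.29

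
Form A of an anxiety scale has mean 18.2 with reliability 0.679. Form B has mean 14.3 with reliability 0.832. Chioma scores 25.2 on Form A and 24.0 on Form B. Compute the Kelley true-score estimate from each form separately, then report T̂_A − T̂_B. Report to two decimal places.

0.58

T̂_A = 0.679(25.2) + 0.321(18.2) = 22.9530
T̂_B = 0.832(24.0) + 0.168(14.3) = 22.3704
T̂_A − T̂_B = 0.5826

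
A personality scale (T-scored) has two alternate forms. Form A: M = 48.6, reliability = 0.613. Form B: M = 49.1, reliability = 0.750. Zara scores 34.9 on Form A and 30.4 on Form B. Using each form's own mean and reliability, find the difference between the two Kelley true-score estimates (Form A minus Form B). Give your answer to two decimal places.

T̂_A = 0.613(34.9) + 0.387(48.6) = 40.2019
T̂_B = 0.750(30.4) + 0.250(49.1) = 35.0750
T̂_A − T̂_B = 5.1269

5.13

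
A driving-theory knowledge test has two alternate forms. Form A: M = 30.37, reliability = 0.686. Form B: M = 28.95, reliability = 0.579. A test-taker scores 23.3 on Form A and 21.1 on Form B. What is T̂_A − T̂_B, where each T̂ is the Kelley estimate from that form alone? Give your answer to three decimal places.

1.115

T̂_A = 0.686(23.3) + 0.314(30.37) = 25.51998
T̂_B = 0.579(21.1) + 0.421(28.95) = 24.40485
T̂_A − T̂_B = 1.11513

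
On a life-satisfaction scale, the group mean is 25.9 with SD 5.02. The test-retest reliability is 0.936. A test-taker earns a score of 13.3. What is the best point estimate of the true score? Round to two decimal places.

14.11

T̂ = 0.936(13.3) + 0.064(25.9) = 12.4488 + 1.6576 = 14.106 → 14.11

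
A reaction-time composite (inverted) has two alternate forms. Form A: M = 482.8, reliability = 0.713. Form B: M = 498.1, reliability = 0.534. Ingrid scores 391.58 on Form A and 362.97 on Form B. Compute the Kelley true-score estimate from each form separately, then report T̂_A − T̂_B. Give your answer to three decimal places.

T̂_A = 0.713(391.58) + 0.287(482.8) = 417.76014
T̂_B = 0.534(362.97) + 0.466(498.1) = 425.94058
T̂_A − T̂_B = -8.18044

-8.180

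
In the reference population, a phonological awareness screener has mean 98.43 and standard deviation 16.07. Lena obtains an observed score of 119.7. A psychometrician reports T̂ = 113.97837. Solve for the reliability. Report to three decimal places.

T̂ = ρX + (1 − ρ)μ  ⇒  T̂ − μ = ρ(X − μ)
ρ = (T̂ − μ)/(X − μ) = (113.97837 − 98.43) / (119.7 − 98.43) = 15.54837 / 21.27 = 0.73100

0.731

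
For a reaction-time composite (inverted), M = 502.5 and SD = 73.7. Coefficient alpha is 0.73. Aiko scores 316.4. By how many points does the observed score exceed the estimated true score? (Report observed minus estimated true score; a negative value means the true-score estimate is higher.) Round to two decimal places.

-50.25

Regress the observed score toward the mean by the unreliability: T̂ = 0.73·316.4 + 0.27·502.5 = 230.972 + 135.675 = 366.6470.
X − T̂ = 316.4 − 366.647 = -50.247 → -50.25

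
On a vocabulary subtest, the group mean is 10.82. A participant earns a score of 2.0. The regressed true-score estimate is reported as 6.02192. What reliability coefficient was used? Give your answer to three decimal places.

0.544

T̂ = ρX + (1 − ρ)μ  ⇒  T̂ − μ = ρ(X − μ)
ρ = (T̂ − μ)/(X − μ) = (6.02192 − 10.82) / (2.0 − 10.82) = -4.79808 / -8.82 = 0.54400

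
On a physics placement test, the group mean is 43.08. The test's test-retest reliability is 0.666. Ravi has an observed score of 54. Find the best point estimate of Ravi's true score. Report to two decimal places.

T̂ = ρX + (1 − ρ)μ
  = 0.666 × 54 + 0.334 × 43.08
  = 35.964 + 14.38872
  = 50.353
  ≈ 50.35

50.35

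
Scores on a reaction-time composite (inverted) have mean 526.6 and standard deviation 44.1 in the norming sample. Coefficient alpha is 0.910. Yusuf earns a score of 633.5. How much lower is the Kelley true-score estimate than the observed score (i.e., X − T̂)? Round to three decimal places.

9.621

T̂ = ρX + (1 − ρ)μ
  = 0.910 × 633.5 + 0.090 × 526.6
  = 576.4850 + 47.3940
  = 623.87900
  ≈ 623.8790
X − T̂ = 633.5 − 623.8790 = 9.6210 → 9.621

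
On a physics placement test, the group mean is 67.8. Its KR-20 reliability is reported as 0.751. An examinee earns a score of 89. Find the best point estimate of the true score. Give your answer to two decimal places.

83.72

T̂ = 0.751(89) + 0.249(67.8) = 66.839 + 16.8822 = 83.721 → 83.72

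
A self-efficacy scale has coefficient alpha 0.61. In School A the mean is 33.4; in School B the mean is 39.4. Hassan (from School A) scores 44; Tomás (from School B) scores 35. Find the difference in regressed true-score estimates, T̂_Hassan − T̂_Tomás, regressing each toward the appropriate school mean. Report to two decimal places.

3.15

T̂_Hassan = 0.61(44) + 0.39(33.4) = 39.8660
T̂_Tomás = 0.61(35) + 0.39(39.4) = 36.7160
Difference = 39.8660 − 36.7160 = 3.1500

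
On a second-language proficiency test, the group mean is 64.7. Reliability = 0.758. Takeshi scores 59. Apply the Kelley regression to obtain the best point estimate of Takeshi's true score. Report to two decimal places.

Weight the observed score by reliability and the mean by (1 − reliability): T̂ = 0.758·59 + 0.242·64.7 = 44.722 + 15.6574 = 60.379.

60.38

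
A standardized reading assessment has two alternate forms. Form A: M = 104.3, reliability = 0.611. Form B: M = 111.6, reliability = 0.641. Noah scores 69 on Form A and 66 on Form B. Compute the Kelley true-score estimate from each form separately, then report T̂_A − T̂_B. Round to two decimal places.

T̂_A = 0.611(69) + 0.389(104.3) = 82.7317
T̂_B = 0.641(66) + 0.359(111.6) = 82.3704
T̂_A − T̂_B = 0.3613

0.36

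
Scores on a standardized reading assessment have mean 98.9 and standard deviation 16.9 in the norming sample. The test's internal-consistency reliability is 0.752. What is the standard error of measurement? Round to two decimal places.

SEM = SD · √(1 − ρ) = 16.9 × √0.248 = 16.9 × 0.4980 = 8.416

8.42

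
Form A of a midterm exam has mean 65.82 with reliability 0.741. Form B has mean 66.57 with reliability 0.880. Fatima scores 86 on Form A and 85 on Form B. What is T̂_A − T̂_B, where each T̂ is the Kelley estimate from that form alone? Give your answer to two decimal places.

T̂_A = 0.741(86) + 0.259(65.82) = 80.7734
T̂_B = 0.880(85) + 0.120(66.57) = 82.7884
T̂_A − T̂_B = -2.0150

-2.02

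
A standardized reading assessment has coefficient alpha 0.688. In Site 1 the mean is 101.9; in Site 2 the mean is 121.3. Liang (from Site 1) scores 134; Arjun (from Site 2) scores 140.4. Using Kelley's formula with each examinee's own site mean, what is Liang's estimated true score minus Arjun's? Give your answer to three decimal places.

T̂_Liang = 0.688(134) + 0.312(101.9) = 123.98480
T̂_Arjun = 0.688(140.4) + 0.312(121.3) = 134.44080
Difference = 123.98480 − 134.44080 = -10.45600

-10.456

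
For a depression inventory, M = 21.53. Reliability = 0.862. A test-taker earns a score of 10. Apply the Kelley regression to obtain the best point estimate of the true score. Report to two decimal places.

T̂ = ρX + (1 − ρ)μ
  = 0.862 × 10 + 0.138 × 21.53
  = 8.620 + 2.97114
  = 11.591
  ≈ 11.59

11.59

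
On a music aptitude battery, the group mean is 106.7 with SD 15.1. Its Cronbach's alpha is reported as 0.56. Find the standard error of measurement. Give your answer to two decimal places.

10.02

SEM = SD · √(1 − ρ) = 15.1 × √0.44 = 15.1 × 0.6633 = 10.016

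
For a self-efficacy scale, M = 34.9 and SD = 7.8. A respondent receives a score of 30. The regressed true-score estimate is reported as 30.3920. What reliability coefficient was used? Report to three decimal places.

0.920

T̂ = ρX + (1 − ρ)μ  ⇒  T̂ − μ = ρ(X − μ)
ρ = (T̂ − μ)/(X − μ) = (30.3920 − 34.9) / (30 − 34.9) = -4.5080 / -4.9 = 0.92000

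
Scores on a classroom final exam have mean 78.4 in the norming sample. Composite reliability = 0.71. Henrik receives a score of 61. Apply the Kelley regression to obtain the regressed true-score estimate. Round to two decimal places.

66.05

T̂ = ρX + (1 − ρ)μ
  = 0.71 × 61 + 0.29 × 78.4
  = 43.31 + 22.736
  = 66.046
  ≈ 66.05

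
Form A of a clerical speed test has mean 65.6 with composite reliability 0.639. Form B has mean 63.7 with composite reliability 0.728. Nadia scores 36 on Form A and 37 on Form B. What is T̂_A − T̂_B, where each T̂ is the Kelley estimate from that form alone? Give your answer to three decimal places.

T̂_A = 0.639(36) + 0.361(65.6) = 46.68560
T̂_B = 0.728(37) + 0.272(63.7) = 44.26240
T̂_A − T̂_B = 2.42320

2.423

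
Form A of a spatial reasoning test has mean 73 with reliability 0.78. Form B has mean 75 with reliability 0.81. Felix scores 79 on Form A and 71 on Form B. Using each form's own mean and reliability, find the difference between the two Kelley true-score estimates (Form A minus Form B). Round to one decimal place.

T̂_A = 0.78(79) + 0.22(73) = 77.680
T̂_B = 0.81(71) + 0.19(75) = 71.760
T̂_A − T̂_B = 5.920

5.9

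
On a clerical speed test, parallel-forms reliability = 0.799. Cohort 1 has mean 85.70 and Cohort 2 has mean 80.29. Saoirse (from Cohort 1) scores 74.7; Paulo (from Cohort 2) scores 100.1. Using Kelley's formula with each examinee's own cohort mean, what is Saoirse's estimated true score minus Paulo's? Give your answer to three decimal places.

T̂_Saoirse = 0.799(74.7) + 0.201(85.70) = 76.91100
T̂_Paulo = 0.799(100.1) + 0.201(80.29) = 96.11819
Difference = 76.91100 − 96.11819 = -19.20719

-19.207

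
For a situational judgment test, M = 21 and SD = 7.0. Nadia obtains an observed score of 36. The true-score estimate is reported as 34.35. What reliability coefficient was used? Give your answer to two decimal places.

0.89

T̂ = ρX + (1 − ρ)μ  ⇒  T̂ − μ = ρ(X − μ)
ρ = (T̂ − μ)/(X − μ) = (34.35 − 21) / (36 − 21) = 13.35 / 15.0 = 0.8900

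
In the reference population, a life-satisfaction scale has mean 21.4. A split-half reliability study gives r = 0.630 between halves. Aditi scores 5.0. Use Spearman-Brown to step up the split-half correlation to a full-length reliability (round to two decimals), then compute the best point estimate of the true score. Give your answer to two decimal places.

8.77

Spearman-Brown: ρ = 2r/(1 + r) = 2(0.630)/(1 + 0.630) = 1.2600/1.630 = 0.7730 → 0.77
T̂ = ρX + (1 − ρ)μ
  = 0.77 × 5.0 + 0.23 × 21.4
  = 3.850 + 4.922
  = 8.772
  ≈ 8.77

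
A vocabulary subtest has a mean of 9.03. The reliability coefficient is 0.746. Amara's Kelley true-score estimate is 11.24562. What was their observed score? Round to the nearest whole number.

T̂ = ρX + (1 − ρ)μ  ⇒  X = (T̂ − (1 − ρ)μ) / ρ
X = (11.24562 − 0.254 × 9.03) / 0.746 = (11.24562 − 2.29362) / 0.746 = 8.95200 / 0.746 = 12.00

12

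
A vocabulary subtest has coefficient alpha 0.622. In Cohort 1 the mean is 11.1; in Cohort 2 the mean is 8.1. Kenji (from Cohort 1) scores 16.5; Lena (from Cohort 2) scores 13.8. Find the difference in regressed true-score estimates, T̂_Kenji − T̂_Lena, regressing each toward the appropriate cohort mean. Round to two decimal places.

2.81

T̂_Kenji = 0.622(16.5) + 0.378(11.1) = 14.4588
T̂_Lena = 0.622(13.8) + 0.378(8.1) = 11.6454
Difference = 14.4588 − 11.6454 = 2.8134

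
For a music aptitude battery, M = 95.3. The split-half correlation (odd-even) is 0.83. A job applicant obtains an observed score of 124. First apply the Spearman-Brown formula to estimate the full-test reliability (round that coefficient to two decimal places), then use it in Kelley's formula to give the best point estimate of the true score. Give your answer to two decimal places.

Spearman-Brown: ρ = 2r/(1 + r) = 2(0.83)/(1 + 0.83) = 1.660/1.83 = 0.9071 → 0.91
Kelley's formula gives T̂ = 0.91·124 + 0.09·95.3 = 112.84 + 8.577 = 121.417.

121.42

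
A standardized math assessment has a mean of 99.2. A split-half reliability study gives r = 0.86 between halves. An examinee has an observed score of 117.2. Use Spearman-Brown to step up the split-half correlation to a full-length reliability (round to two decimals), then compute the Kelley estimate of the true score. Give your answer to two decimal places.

Spearman-Brown: ρ = 2r/(1 + r) = 2(0.86)/(1 + 0.86) = 1.720/1.86 = 0.9247 → 0.92
Regress the observed score toward the mean by the unreliability: T̂ = 0.92·117.2 + 0.08·99.2 = 107.824 + 7.936 = 115.760.

115.76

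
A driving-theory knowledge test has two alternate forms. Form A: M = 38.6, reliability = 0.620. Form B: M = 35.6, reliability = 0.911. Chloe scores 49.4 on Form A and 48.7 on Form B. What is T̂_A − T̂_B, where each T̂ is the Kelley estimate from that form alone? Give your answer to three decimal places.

-2.238

T̂_A = 0.620(49.4) + 0.380(38.6) = 45.29600
T̂_B = 0.911(48.7) + 0.089(35.6) = 47.53410
T̂_A − T̂_B = -2.23810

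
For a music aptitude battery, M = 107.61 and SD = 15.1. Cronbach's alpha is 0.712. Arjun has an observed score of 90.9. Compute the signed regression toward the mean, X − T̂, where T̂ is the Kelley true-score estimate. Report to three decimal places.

-4.812

T̂ = 0.712(90.9) + 0.288(107.61) = 64.7208 + 30.99168 = 95.71248 → 95.7125
X − T̂ = 90.9 − 95.7125 = -4.8125 → -4.812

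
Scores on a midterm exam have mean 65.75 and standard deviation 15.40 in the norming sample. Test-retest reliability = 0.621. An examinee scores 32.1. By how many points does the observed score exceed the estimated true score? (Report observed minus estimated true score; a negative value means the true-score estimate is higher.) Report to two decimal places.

T̂ = ρX + (1 − ρ)μ
  = 0.621 × 32.1 + 0.379 × 65.75
  = 19.9341 + 24.91925
  = 44.8534
  ≈ 44.853
X − T̂ = 32.1 − 44.853 = -12.753 → -12.75

-12.75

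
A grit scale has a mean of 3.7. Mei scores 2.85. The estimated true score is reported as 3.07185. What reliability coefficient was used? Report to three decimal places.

T̂ = ρX + (1 − ρ)μ  ⇒  T̂ − μ = ρ(X − μ)
ρ = (T̂ − μ)/(X − μ) = (3.07185 − 3.7) / (2.85 − 3.7) = -0.62815 / -0.85 = 0.73900

0.739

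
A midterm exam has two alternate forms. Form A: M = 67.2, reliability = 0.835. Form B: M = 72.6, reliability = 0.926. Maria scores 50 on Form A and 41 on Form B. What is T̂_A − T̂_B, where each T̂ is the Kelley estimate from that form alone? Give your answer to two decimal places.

9.50

T̂_A = 0.835(50) + 0.165(67.2) = 52.8380
T̂_B = 0.926(41) + 0.074(72.6) = 43.3384
T̂_A − T̂_B = 9.4996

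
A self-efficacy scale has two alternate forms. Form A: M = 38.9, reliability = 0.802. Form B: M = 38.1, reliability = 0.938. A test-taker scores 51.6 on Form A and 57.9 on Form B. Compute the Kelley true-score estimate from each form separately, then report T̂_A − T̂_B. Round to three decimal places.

-7.587

T̂_A = 0.802(51.6) + 0.198(38.9) = 49.08540
T̂_B = 0.938(57.9) + 0.062(38.1) = 56.67240
T̂_A − T̂_B = -7.58700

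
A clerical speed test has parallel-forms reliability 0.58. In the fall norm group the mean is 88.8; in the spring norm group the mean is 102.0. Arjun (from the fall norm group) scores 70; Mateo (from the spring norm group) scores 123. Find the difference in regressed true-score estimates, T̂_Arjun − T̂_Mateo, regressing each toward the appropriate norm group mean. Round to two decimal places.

T̂_Arjun = 0.58(70) + 0.42(88.8) = 77.8960
T̂_Mateo = 0.58(123) + 0.42(102.0) = 114.1800
Difference = 77.8960 − 114.1800 = -36.2840

-36.28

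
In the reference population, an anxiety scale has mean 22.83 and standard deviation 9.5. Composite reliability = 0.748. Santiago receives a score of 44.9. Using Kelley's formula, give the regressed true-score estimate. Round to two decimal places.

39.34

Regress the observed score toward the mean by the unreliability: T̂ = 0.748·44.9 + 0.252·22.83 = 33.5852 + 5.75316 = 39.338.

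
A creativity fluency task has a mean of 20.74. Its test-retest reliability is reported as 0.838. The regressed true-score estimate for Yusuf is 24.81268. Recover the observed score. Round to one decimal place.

T̂ = ρX + (1 − ρ)μ  ⇒  X = (T̂ − (1 − ρ)μ) / ρ
X = (24.81268 − 0.162 × 20.74) / 0.838 = (24.81268 − 3.35988) / 0.838 = 21.45280 / 0.838 = 25.600

25.6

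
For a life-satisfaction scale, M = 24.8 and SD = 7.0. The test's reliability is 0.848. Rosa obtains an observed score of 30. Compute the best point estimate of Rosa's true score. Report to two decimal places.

T̂ = 0.848(30) + 0.152(24.8) = 25.440 + 3.7696 = 29.210 → 29.21

29.21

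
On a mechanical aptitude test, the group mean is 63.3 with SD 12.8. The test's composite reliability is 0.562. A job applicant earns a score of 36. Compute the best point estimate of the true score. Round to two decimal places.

T̂ = 0.562(36) + 0.438(63.3) = 20.232 + 27.7254 = 47.957 → 47.96

47.96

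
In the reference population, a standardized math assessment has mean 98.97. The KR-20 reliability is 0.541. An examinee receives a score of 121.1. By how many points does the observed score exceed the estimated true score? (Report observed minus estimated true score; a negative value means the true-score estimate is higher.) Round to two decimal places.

10.16

Regress the observed score toward the mean by the unreliability: T̂ = 0.541·121.1 + 0.459·98.97 = 65.5151 + 45.42723 = 110.9423.
X − T̂ = 121.1 − 110.942 = 10.158 → 10.16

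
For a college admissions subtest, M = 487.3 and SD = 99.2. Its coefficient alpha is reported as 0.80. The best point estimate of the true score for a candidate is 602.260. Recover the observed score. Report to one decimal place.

631.0

T̂ = ρX + (1 − ρ)μ  ⇒  X = (T̂ − (1 − ρ)μ) / ρ
X = (602.260 − 0.20 × 487.3) / 0.80 = (602.260 − 97.460) / 0.80 = 504.800 / 0.80 = 631.000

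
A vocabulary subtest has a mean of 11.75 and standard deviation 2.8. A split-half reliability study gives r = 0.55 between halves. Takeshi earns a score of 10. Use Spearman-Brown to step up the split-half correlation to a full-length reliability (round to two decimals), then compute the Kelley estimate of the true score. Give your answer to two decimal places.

Spearman-Brown: ρ = 2r/(1 + r) = 2(0.55)/(1 + 0.55) = 1.100/1.55 = 0.7097 → 0.71
T̂ = 0.71(10) + 0.29(11.75) = 7.10 + 3.4075 = 10.508 → 10.51

10.51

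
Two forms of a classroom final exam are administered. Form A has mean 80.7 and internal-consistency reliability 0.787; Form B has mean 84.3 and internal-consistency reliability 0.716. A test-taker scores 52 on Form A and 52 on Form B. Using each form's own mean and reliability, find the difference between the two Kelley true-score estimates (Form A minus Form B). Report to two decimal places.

-3.06

T̂_A = 0.787(52) + 0.213(80.7) = 58.1131
T̂_B = 0.716(52) + 0.284(84.3) = 61.1732
T̂_A − T̂_B = -3.0601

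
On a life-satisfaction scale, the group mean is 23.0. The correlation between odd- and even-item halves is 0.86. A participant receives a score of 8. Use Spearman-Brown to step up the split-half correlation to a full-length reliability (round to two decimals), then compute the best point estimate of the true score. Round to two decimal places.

Spearman-Brown: ρ = 2r/(1 + r) = 2(0.86)/(1 + 0.86) = 1.720/1.86 = 0.9247 → 0.92
T̂ = ρX + (1 − ρ)μ
  = 0.92 × 8 + 0.08 × 23.0
  = 7.36 + 1.840
  = 9.200
  ≈ 9.20

9.20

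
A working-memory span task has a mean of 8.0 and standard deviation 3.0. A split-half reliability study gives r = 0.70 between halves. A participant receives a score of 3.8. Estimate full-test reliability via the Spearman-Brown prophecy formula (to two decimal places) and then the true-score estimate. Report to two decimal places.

4.56

Spearman-Brown: ρ = 2r/(1 + r) = 2(0.70)/(1 + 0.70) = 1.400/1.70 = 0.8235 → 0.82
T̂ = ρX + (1 − ρ)μ
  = 0.82 × 3.8 + 0.18 × 8.0
  = 3.116 + 1.440
  = 4.556
  ≈ 4.56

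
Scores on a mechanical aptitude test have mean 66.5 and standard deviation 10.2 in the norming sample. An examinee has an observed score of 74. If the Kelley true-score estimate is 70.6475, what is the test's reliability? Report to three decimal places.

0.553

T̂ = ρX + (1 − ρ)μ  ⇒  T̂ − μ = ρ(X − μ)
ρ = (T̂ − μ)/(X − μ) = (70.6475 − 66.5) / (74 − 66.5) = 4.1475 / 7.5 = 0.55300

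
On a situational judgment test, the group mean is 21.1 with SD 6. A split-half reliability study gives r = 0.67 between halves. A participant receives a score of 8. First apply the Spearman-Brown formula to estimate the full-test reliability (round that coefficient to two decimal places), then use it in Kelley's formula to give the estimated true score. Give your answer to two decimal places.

10.62

Spearman-Brown: ρ = 2r/(1 + r) = 2(0.67)/(1 + 0.67) = 1.340/1.67 = 0.8024 → 0.80
T̂ = ρX + (1 − ρ)μ
  = 0.80 × 8 + 0.20 × 21.1
  = 6.40 + 4.220
  = 10.620
  ≈ 10.62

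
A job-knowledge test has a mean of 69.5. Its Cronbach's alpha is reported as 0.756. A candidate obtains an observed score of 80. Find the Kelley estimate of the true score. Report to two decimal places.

77.44

Kelley's formula gives T̂ = 0.756·80 + 0.244·69.5 = 60.480 + 16.9580 = 77.438.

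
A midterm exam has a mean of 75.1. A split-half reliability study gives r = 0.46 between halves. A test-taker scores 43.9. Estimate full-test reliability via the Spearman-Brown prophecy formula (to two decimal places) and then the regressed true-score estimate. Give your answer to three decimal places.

Spearman-Brown: ρ = 2r/(1 + r) = 2(0.46)/(1 + 0.46) = 0.920/1.46 = 0.6301 → 0.63
T̂ = 0.63(43.9) + 0.37(75.1) = 27.657 + 27.787 = 55.4440 → 55.444

55.444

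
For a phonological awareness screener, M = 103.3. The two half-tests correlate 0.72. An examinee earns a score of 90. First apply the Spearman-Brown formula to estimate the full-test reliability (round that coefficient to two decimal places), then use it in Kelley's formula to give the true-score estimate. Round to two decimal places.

Spearman-Brown: ρ = 2r/(1 + r) = 2(0.72)/(1 + 0.72) = 1.440/1.72 = 0.8372 → 0.84
T̂ = 0.84(90) + 0.16(103.3) = 75.60 + 16.528 = 92.128 → 92.13

92.13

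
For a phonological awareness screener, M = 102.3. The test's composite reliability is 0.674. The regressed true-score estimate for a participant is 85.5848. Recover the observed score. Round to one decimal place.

77.5

T̂ = ρX + (1 − ρ)μ  ⇒  X = (T̂ − (1 − ρ)μ) / ρ
X = (85.5848 − 0.326 × 102.3) / 0.674 = (85.5848 − 33.3498) / 0.674 = 52.2350 / 0.674 = 77.500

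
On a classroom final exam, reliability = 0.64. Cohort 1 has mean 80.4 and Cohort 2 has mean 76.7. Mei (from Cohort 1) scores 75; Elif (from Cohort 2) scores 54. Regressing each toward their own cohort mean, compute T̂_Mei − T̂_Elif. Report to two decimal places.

T̂_Mei = 0.64(75) + 0.36(80.4) = 76.9440
T̂_Elif = 0.64(54) + 0.36(76.7) = 62.1720
Difference = 76.9440 − 62.1720 = 14.7720

14.77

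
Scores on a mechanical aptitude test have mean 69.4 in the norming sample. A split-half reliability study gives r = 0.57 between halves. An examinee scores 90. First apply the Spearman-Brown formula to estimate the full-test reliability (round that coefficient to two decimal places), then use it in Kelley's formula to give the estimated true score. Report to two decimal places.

Spearman-Brown: ρ = 2r/(1 + r) = 2(0.57)/(1 + 0.57) = 1.140/1.57 = 0.7261 → 0.73
Weight the observed score by reliability and the mean by (1 − reliability): T̂ = 0.73·90 + 0.27·69.4 = 65.70 + 18.738 = 84.438.

84.44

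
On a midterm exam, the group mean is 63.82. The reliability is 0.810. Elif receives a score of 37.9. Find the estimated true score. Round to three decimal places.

42.825

T̂ = 0.810(37.9) + 0.190(63.82) = 30.6990 + 12.12580 = 42.8248 → 42.825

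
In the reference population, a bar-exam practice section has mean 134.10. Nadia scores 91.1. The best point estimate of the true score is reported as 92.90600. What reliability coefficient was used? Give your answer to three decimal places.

T̂ = ρX + (1 − ρ)μ  ⇒  T̂ − μ = ρ(X − μ)
ρ = (T̂ − μ)/(X − μ) = (92.90600 − 134.10) / (91.1 − 134.10) = -41.19400 / -43.00 = 0.95800

0.958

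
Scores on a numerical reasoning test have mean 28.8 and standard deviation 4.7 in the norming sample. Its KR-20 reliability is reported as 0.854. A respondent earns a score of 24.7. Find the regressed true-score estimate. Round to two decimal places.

T̂ = ρX + (1 − ρ)μ
  = 0.854 × 24.7 + 0.146 × 28.8
  = 21.0938 + 4.2048
  = 25.299
  ≈ 25.30

25.30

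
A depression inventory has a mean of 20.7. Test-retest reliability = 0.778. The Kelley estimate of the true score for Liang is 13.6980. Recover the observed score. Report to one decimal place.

11.7

T̂ = ρX + (1 − ρ)μ  ⇒  X = (T̂ − (1 − ρ)μ) / ρ
X = (13.6980 − 0.222 × 20.7) / 0.778 = (13.6980 − 4.5954) / 0.778 = 9.1026 / 0.778 = 11.700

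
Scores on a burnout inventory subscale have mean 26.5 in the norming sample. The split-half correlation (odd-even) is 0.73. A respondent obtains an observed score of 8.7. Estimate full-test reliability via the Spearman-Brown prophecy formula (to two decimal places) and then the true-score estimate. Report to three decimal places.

11.548

Spearman-Brown: ρ = 2r/(1 + r) = 2(0.73)/(1 + 0.73) = 1.460/1.73 = 0.8439 → 0.84
T̂ = ρX + (1 − ρ)μ
  = 0.84 × 8.7 + 0.16 × 26.5
  = 7.308 + 4.240
  = 11.5480
  ≈ 11.548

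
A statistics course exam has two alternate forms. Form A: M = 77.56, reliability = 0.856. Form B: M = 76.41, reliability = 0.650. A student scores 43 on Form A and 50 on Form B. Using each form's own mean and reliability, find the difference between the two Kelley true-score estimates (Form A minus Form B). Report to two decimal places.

T̂_A = 0.856(43) + 0.144(77.56) = 47.9766
T̂_B = 0.650(50) + 0.350(76.41) = 59.2435
T̂_A − T̂_B = -11.2669

-11.27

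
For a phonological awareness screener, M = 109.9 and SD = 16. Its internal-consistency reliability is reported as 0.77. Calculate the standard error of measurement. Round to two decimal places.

7.67

SEM = SD · √(1 − ρ) = 16 × √0.23 = 16 × 0.4796 = 7.673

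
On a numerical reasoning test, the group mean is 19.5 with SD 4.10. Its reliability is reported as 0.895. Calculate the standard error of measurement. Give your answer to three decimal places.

SEM = SD · √(1 − ρ) = 4.10 × √0.105 = 4.10 × 0.3240 = 1.3286

1.329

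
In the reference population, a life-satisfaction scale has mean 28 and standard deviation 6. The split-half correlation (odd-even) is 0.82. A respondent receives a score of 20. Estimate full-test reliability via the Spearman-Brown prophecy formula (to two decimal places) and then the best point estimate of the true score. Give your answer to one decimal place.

20.8

Spearman-Brown: ρ = 2r/(1 + r) = 2(0.82)/(1 + 0.82) = 1.640/1.82 = 0.9011 → 0.90
T̂ = 0.90(20) + 0.10(28) = 18.00 + 2.80 = 20.80 → 20.8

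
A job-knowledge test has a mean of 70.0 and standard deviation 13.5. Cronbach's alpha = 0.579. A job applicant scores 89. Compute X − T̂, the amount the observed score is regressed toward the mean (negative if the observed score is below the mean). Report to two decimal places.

8.00

T̂ = ρX + (1 − ρ)μ
  = 0.579 × 89 + 0.421 × 70.0
  = 51.531 + 29.4700
  = 81.0010
  ≈ 81.001
X − T̂ = 89 − 81.001 = 7.999 → 8.00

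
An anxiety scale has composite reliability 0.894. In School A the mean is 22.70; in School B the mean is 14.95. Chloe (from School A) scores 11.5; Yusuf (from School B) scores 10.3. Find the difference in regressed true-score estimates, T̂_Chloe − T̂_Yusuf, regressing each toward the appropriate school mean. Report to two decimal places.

1.89

T̂_Chloe = 0.894(11.5) + 0.106(22.70) = 12.6872
T̂_Yusuf = 0.894(10.3) + 0.106(14.95) = 10.7929
Difference = 12.6872 − 10.7929 = 1.8943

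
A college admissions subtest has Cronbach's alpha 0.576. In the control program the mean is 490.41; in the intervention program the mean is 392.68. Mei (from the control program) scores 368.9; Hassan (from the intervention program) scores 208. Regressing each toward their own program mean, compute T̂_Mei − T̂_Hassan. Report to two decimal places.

T̂_Mei = 0.576(368.9) + 0.424(490.41) = 420.4202
T̂_Hassan = 0.576(208) + 0.424(392.68) = 286.3043
Difference = 420.4202 − 286.3043 = 134.1159

134.12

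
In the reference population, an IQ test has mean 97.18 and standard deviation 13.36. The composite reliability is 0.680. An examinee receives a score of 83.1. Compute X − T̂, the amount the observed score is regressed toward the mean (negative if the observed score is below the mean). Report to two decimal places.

T̂ = ρX + (1 − ρ)μ
  = 0.680 × 83.1 + 0.320 × 97.18
  = 56.5080 + 31.09760
  = 87.6056
  ≈ 87.606
X − T̂ = 83.1 − 87.606 = -4.506 → -4.51

-4.51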